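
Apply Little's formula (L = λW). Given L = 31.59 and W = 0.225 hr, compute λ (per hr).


λ = L/W = 31.59/0.225 = 140.4000 /hr

Final: 140.4000 /hr


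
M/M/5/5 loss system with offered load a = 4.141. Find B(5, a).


B(c,a) = (a^c/c!) / Σ_{k=0}^{c} a^k/k!
a^5/5! = 10.147169
Σ terms (k=0..5): 1.00000 + 4.14100 + 8.57394 + 11.83490 + 12.25208 + 10.14717 = 47.949082
B = 10.147169/47.949082 = 0.211624

Final: 0.211624


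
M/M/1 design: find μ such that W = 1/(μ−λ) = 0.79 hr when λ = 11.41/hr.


W = 1/(μ−λ) ⇒ μ − λ = 1/W = 1/0.79 = 1.2658
μ = λ + 1/W = 11.41 + 1.2658 = 12.6758 per hr

Final: 12.6758 /hr


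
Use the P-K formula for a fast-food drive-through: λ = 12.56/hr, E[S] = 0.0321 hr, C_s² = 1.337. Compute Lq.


ρ = λ·E[S] = 12.56·0.0321 = 0.4032
Lq = ρ²(1+C_s²)/(2(1−ρ)) = 0.1626·(1+1.337)/(2·0.5968)
= 0.1626·2.3370/1.1936 = 0.31825

Final: 0.31825


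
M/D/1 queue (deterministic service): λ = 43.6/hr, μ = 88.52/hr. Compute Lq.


ρ = 43.6/88.52 = 0.4925
M/D/1: Lq = ρ²/(2(1−ρ)) = 0.2426/(2·0.5075) = 0.23904

Final: 0.23904


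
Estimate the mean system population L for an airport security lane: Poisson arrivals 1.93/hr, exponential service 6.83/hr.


ρ = λ/μ = 1.93/6.83 = 0.2826
L = ρ/(1−ρ) = 0.2826/(1 − 0.2826) = 0.2826/0.7174 = 0.3939

Final: 0.3939


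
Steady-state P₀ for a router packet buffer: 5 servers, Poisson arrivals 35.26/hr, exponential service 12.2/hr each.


a = λ/μ = 35.26/12.2 = 2.8902; ρ = a/c = 0.5780
Σ_{k=0}^{4} a^k/k! (terms k=0..4) = 1.00000 + 2.89016 + 4.17652 + 4.02361 + 2.90723 = 14.99753
Tail: a^5/(5!(1−ρ)) = 201.65657/(120·0.4220) = 3.98247
P₀ = 1/(14.99753 + 3.98247) = 1/18.97999 = 0.052687

Final: 0.052687


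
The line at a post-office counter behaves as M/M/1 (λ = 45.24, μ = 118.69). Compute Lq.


ρ = 45.24/118.69 = 0.3812
Lq = ρ²/(1−ρ) = 0.1453/0.6188 = 0.2348

Final: 0.2348


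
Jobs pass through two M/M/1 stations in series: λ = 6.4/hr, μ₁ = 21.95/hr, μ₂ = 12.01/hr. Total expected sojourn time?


Each node sees arrival rate λ = 6.4/hr (tandem ⇒ throughput preserved).
W₁ = 1/(μ₁−λ) = 1/(21.95−6.4) = 0.06431 hr
W₂ = 1/(μ₂−λ) = 1/(12.01−6.4) = 0.17825 hr
W_total = W₁ + W₂ = 0.06431 + 0.17825 = 0.24256 hr

Final: 0.24256 hr


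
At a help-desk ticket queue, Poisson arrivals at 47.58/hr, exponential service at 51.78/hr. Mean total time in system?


W = 1/(μ−λ) = 1/(51.78 − 47.58) = 1/4.20 = 0.2381 hr

Final: 0.2381 hr


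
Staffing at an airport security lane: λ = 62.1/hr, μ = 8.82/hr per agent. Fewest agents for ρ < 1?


Stability requires cμ > λ ⇔ c > λ/μ.
λ/μ = 62.1/8.82 = 7.0408
Minimum integer c = ⌊7.0408⌋ + 1 = 8
Check: 8·8.82 = 70.56 > 62.1, while 7·8.82 = 61.74 ≤ 62.1

Final: 8 servers


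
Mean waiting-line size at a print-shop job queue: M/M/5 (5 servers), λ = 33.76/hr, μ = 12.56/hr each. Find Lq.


a = λ/μ = 2.6879; ρ = a/5 = 0.5376
P₀ = 0.065616
Lq = P₀·a^c·ρ / (c!·(1−ρ)²) = 0.065616·140.30204·0.5376/(120·0.21383)
= 0.19287

Final: 0.19287


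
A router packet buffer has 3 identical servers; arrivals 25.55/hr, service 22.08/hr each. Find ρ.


ρ = λ/(cμ) = 25.55/(3·22.08) = 25.55/66.24 = 0.3857

Final: 0.3857


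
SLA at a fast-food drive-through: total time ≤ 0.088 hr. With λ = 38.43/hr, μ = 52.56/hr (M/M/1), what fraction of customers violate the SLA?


W ~ Exponential(μ−λ) for M/M/1.
μ − λ = 52.56 − 38.43 = 14.1300
P(W > t) = e^{−(μ−λ)t} = e^{−1.2434} = 0.288390

Final: 0.288390


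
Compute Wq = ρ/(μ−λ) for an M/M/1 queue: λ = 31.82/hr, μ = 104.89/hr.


ρ = 31.82/104.89 = 0.3034
Wq = ρ/(μ−λ) = 0.3034/(104.89 − 31.82) = 0.3034/73.07 = 0.004152 hr

Final: 0.004152 hr


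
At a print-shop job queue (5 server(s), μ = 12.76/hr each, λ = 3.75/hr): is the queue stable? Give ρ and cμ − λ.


Total capacity cμ = 5·12.76 = 63.80/hr
ρ = λ/(cμ) = 3.75/63.80 = 0.05878
Stable ⇔ ρ < 1: YES
Spare capacity = cμ − λ = 63.80 − 3.75 = 60.05/hr

Final: ρ = 0.05878; stable; margin = 60.05/hr


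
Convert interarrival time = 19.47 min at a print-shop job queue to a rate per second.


λ = 1/(interarrival time) in consistent units.
1 second = 0.0166667 min, so λ = 0.0166667/19.47 = 0.0008560 per second

Final: 0.0008560 /sec


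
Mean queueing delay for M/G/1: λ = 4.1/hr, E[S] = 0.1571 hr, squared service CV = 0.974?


ρ = λ·E[S] = 4.1·0.1571 = 0.6441
E[S²] = E[S]²(1+C_s²) = 0.1571²·(1+0.974) = 0.048719
Wq = λ·E[S²]/(2(1−ρ)) = 4.1·0.048719/(2·0.3559) = 0.28063 hr

Final: 0.28063 hr


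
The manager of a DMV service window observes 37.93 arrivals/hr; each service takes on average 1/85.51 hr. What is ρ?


ρ = λ/μ = 37.93/85.51 = 0.4436

Final: 0.4436


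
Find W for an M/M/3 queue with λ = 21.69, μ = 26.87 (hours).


a = 0.8072; ρ = 0.2691; P₀ = 0.443861
Lq = P₀·a^c·ρ/(c!(1−ρ)²) = 0.01960
Wq = Lq/λ = 0.01960/21.69 = 0.0009035 hr
W = Wq + 1/μ = 0.0009035 + 0.03722 = 0.03812 hr

Final: 0.03812 hr


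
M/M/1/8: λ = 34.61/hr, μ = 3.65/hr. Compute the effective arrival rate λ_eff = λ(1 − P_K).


ρ = 9.4822; P_K = (1−ρ)ρ^8/(1−ρ^9) = 0.894539
λ_eff = λ(1 − P_K) = 34.61·(1 − 0.894539) = 34.61·0.105461 = 3.6500 /hr

Final: 3.6500 /hr


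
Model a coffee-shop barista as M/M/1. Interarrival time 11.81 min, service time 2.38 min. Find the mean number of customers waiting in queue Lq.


λ = 60/11.81 = 5.0804 /hr
μ = 60/2.38 = 25.2101 /hr
ρ = λ/μ = 5.0804/25.2101 = 0.2015
Lq = ρ²/(1−ρ) = 0.04061/0.7985 = 0.05086

Final: 0.05086


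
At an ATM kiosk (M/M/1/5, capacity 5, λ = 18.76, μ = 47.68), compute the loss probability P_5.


ρ = λ/μ = 18.76/47.68 = 0.3935
P_K = (1−ρ)ρ^K/(1−ρ^(K+1)) = (0.6065·0.009429)/(1 − 0.003710)
= 0.005719/0.996290 = 0.005741

Final: 0.005741


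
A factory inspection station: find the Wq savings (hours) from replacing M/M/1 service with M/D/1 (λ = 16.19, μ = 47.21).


ρ = 16.19/47.21 = 0.3429
Wq(M/M/1) = ρ/(μ−λ) = 0.3429/31.02 = 0.01106 hr
Wq(M/D/1) = ρ/(2(μ−λ)) = 0.005528 hr
Savings = 0.01106 − 0.005528 = 0.005528 hr

Final: 0.005528 hr


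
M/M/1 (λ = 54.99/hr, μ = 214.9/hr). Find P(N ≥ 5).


ρ = 54.99/214.9 = 0.2559
P(N ≥ n) = ρ^n = 0.2559^5 = 0.001097

Final: 0.001097


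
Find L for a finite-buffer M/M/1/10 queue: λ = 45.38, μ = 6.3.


ρ = 45.38/6.3 = 7.2032
L = ρ[1 − (K+1)ρ^K + Kρ^(K+1)] / [(1−ρ)(1−ρ^(K+1))]
Numerator: 7.2032·(1 − 11·376044655.730222 + 10·2708715313.815469) = 165317625112.290161
Denominator: (-6.2032)·(-2708715312.815469) = 16802634035.687071
L = 165317625112.290161/16802634035.687071 = 9.8388

Final: 9.8388


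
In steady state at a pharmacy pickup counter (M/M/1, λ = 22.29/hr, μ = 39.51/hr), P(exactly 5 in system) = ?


ρ = 22.29/39.51 = 0.5642
P_n = (1−ρ)·ρ^n = (1 − 0.5642)·0.5642^5 = 0.4358·0.057150 = 0.024908

Final: 0.024908


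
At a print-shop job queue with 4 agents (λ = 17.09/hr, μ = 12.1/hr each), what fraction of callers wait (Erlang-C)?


a = λ/μ = 1.4124; ρ = a/4 = 0.3531
P₀ = 0.241795 (from M/M/c formula)
C(c,a) = [a^c/(c!(1−ρ))]·P₀ = [3.97948/(24·0.6469)]·0.241795
= 0.25632·0.241795 = 0.061976

Final: 0.061976


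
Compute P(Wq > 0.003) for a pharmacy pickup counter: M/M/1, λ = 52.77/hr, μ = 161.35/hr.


ρ = 52.77/161.35 = 0.3271
P(Wq > t) = ρ·e^{−(μ−λ)t} = 0.3271·e^{−0.3257}
= 0.3271·0.721993 = 0.236130

Final: 0.236130


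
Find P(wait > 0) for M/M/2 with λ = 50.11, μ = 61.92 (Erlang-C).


a = λ/μ = 0.8093; ρ = a/2 = 0.4046
P₀ = 0.423857 (from M/M/c formula)
C(c,a) = [a^c/(c!(1−ρ))]·P₀ = [0.65492/(2·0.5954)]·0.423857
= 0.55001·0.423857 = 0.233127

Final: 0.233127


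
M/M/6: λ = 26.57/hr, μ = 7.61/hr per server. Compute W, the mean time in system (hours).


a = 3.4915; ρ = 0.5819; P₀ = 0.029228
Lq = P₀·a^c·ρ/(c!(1−ρ)²) = 0.24481
Wq = Lq/λ = 0.24481/26.57 = 0.009214 hr
W = Wq + 1/μ = 0.009214 + 0.13141 = 0.14062 hr

Final: 0.14062 hr


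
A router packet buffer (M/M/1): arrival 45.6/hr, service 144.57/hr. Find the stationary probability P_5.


ρ = 45.6/144.57 = 0.3154
P_n = (1−ρ)·ρ^n = (1 − 0.3154)·0.3154^5 = 0.6846·0.003122 = 0.002137

Final: 0.002137


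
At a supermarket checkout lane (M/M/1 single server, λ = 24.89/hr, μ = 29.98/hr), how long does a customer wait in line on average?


ρ = 24.89/29.98 = 0.8302
Wq = ρ/(μ−λ) = 0.8302/(29.98 − 24.89) = 0.8302/5.09 = 0.1631 hr

Final: 0.1631 hr


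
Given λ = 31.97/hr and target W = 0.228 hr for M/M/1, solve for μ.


W = 1/(μ−λ) ⇒ μ − λ = 1/W = 1/0.228 = 4.3860
μ = λ + 1/W = 31.97 + 4.3860 = 36.3560 per hr

Final: 36.3560 /hr


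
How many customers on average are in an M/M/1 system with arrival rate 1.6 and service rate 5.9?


ρ = λ/μ = 1.6/5.9 = 0.2712
L = ρ/(1−ρ) = 0.2712/(1 − 0.2712) = 0.2712/0.7288 = 0.3721

Final: 0.3721


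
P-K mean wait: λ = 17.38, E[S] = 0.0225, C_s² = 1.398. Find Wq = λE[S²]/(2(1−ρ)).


ρ = λ·E[S] = 17.38·0.0225 = 0.3910
E[S²] = E[S]²(1+C_s²) = 0.0225²·(1+1.398) = 0.001214
Wq = λ·E[S²]/(2(1−ρ)) = 17.38·0.001214/(2·0.6090) = 0.01732 hr

Final: 0.01732 hr


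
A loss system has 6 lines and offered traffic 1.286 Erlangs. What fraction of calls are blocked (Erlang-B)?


B(c,a) = (a^c/c!) / Σ_{k=0}^{c} a^k/k!
a^6/6! = 0.006282
Σ terms (k=0..6): 1.00000 + 1.28600 + 0.82690 + 0.35446 + 0.11396 + 0.02931 + 0.006282 = 3.616914
B = 0.006282/3.616914 = 0.001737

Final: 0.001737


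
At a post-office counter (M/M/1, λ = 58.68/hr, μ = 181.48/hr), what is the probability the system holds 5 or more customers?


ρ = 58.68/181.48 = 0.3233
P(N ≥ n) = ρ^n = 0.3233^5 = 0.003534

Final: 0.003534


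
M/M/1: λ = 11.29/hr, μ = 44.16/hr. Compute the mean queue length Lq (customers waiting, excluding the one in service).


ρ = 11.29/44.16 = 0.2557
Lq = ρ²/(1−ρ) = 0.06536/0.7443 = 0.08781

Final: 0.08781


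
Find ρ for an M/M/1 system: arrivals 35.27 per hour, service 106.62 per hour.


ρ = λ/μ = 35.27/106.62 = 0.3308

Final: 0.3308


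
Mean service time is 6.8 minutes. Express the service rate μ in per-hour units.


μ = 1/(service time) in consistent units.
1 hour = 60 min, so μ = 60/6.8 = 8.8235 per hour

Final: 8.8235 /hr


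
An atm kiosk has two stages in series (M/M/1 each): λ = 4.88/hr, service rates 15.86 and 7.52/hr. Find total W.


Each node sees arrival rate λ = 4.88/hr (tandem ⇒ throughput preserved).
W₁ = 1/(μ₁−λ) = 1/(15.86−4.88) = 0.09107 hr
W₂ = 1/(μ₂−λ) = 1/(7.52−4.88) = 0.37879 hr
W_total = W₁ + W₂ = 0.09107 + 0.37879 = 0.46986 hr

Final: 0.46986 hr


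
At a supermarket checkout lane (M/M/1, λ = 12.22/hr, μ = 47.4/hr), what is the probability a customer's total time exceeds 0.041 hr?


W ~ Exponential(μ−λ) for M/M/1.
μ − λ = 47.4 − 12.22 = 35.1800
P(W > t) = e^{−(μ−λ)t} = e^{−1.4424} = 0.236365

Final: 0.236365


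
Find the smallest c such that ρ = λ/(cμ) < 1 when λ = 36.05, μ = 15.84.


Stability requires cμ > λ ⇔ c > λ/μ.
λ/μ = 36.05/15.84 = 2.2759
Minimum integer c = ⌊2.2759⌋ + 1 = 3
Check: 3·15.84 = 47.52 > 36.05, while 2·15.84 = 31.68 ≤ 36.05

Final: 3 servers


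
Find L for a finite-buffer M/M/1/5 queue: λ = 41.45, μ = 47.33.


ρ = 41.45/47.33 = 0.8758
L = ρ[1 − (K+1)ρ^K + Kρ^(K+1)] / [(1−ρ)(1−ρ^(K+1))]
Numerator: 0.8758·(1 − 6·0.515158 + 5·0.451158) = 0.144363
Denominator: (0.1242)·(0.548842) = 0.068185
L = 0.144363/0.068185 = 2.1172

Final: 2.1172


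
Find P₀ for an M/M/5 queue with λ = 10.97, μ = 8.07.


a = λ/μ = 10.97/8.07 = 1.3594; ρ = a/c = 0.2719
Σ_{k=0}^{4} a^k/k! (terms k=0..4) = 1.00000 + 1.35936 + 0.92392 + 0.41865 + 0.14227 = 3.84420
Tail: a^5/(5!(1−ρ)) = 4.64158/(120·0.7281) = 0.05312
P₀ = 1/(3.84420 + 0.05312) = 1/3.89732 = 0.256586

Final: 0.256586


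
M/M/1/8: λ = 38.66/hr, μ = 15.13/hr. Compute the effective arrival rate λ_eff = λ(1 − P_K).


ρ = 2.5552; P_K = (1−ρ)ρ^8/(1−ρ^9) = 0.608771
λ_eff = λ(1 − P_K) = 38.66·(1 − 0.608771) = 38.66·0.391229 = 15.1249 /hr

Final: 15.1249 /hr


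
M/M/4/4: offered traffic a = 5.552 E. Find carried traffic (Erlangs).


B(4,5.552) = 0.439511 (Erlang-B)
Carried load = a(1 − B) = 5.552·(1 − 0.439511) = 5.552·0.560489 = 3.1118 E

Final: 3.1118 Erlangs


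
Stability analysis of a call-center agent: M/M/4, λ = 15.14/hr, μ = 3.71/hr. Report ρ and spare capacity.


Total capacity cμ = 4·3.71 = 14.84/hr
ρ = λ/(cμ) = 15.14/14.84 = 1.0202
Stable ⇔ ρ < 1: NO
Spare capacity = cμ − λ = 14.84 − 15.14 = -0.30/hr

Final: ρ = 1.0202; unstable; margin = -0.30/hr


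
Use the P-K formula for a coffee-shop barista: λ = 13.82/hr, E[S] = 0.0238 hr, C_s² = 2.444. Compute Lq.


ρ = λ·E[S] = 13.82·0.0238 = 0.3289
Lq = ρ²(1+C_s²)/(2(1−ρ)) = 0.1082·(1+2.444)/(2·0.6711)
= 0.1082·3.4440/1.3422 = 0.27760

Final: 0.27760


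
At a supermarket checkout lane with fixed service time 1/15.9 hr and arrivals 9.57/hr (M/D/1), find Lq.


ρ = 9.57/15.9 = 0.6019
M/D/1: Lq = ρ²/(2(1−ρ)) = 0.3623/(2·0.3981) = 0.45498

Final: 0.45498


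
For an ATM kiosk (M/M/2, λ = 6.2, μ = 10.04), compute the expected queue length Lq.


a = λ/μ = 0.6175; ρ = a/2 = 0.3088
P₀ = 0.528158
Lq = P₀·a^c·ρ / (c!·(1−ρ)²) = 0.528158·0.38134·0.3088/(2·0.47781)
= 0.06508

Final: 0.06508


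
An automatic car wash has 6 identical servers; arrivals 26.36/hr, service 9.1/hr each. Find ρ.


ρ = λ/(cμ) = 26.36/(6·9.1) = 26.36/54.60 = 0.4828

Final: 0.4828


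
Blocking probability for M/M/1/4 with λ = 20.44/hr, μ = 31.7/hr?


ρ = λ/μ = 20.44/31.7 = 0.6448
P_K = (1−ρ)ρ^K/(1−ρ^(K+1)) = (0.3552·0.172857)/(1 − 0.111457)
= 0.061400/0.888543 = 0.069101

Final: 0.069101


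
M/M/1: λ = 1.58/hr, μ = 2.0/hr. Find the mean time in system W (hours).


W = 1/(μ−λ) = 1/(2.0 − 1.58) = 1/0.4200 = 2.3810 hr

Final: 2.3810 hr


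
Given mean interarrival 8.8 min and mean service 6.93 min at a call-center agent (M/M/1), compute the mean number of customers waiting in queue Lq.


λ = 60/8.8 = 6.8182 /hr
μ = 60/6.93 = 8.6580 /hr
ρ = λ/μ = 6.8182/8.6580 = 0.7875
Lq = ρ²/(1−ρ) = 0.6202/0.2125 = 2.9184

Final: 2.9184


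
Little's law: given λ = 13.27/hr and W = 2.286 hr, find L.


L = λW = 13.27·2.286 = 30.3352

Final: 30.3352


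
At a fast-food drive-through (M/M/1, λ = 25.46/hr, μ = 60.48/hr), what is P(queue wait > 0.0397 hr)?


ρ = 25.46/60.48 = 0.4210
P(Wq > t) = ρ·e^{−(μ−λ)t} = 0.4210·e^{−1.3903}
= 0.4210·0.249002 = 0.104821

Final: 0.104821


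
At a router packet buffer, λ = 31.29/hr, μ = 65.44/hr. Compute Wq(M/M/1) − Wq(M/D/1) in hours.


ρ = 31.29/65.44 = 0.4781
Wq(M/M/1) = ρ/(μ−λ) = 0.4781/34.15 = 0.01400 hr
Wq(M/D/1) = ρ/(2(μ−λ)) = 0.007001 hr
Savings = 0.01400 − 0.007001 = 0.007001 hr

Final: 0.007001 hr


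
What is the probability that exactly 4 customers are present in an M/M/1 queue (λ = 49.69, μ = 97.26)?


ρ = 49.69/97.26 = 0.5109
P_n = (1−ρ)·ρ^n = (1 − 0.5109)·0.5109^4 = 0.4891·0.068130 = 0.033323

Final: 0.033323


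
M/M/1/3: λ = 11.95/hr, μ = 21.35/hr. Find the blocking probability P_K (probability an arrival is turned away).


ρ = λ/μ = 11.95/21.35 = 0.5597
P_K = (1−ρ)ρ^K/(1−ρ^(K+1)) = (0.4403·0.175352)/(1 − 0.098148)
= 0.077204/0.901852 = 0.085606

Final: 0.085606


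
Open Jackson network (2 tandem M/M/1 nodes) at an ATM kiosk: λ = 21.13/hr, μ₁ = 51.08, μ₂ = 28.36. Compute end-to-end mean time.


Each node sees arrival rate λ = 21.13/hr (tandem ⇒ throughput preserved).
W₁ = 1/(μ₁−λ) = 1/(51.08−21.13) = 0.03339 hr
W₂ = 1/(μ₂−λ) = 1/(28.36−21.13) = 0.13831 hr
W_total = W₁ + W₂ = 0.03339 + 0.13831 = 0.17170 hr

Final: 0.17170 hr


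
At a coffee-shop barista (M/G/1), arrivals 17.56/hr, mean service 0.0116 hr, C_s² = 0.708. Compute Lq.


ρ = λ·E[S] = 17.56·0.0116 = 0.2037
Lq = ρ²(1+C_s²)/(2(1−ρ)) = 0.04149·(1+0.708)/(2·0.7963)
= 0.04149·1.7080/1.5926 = 0.04450

Final: 0.04450


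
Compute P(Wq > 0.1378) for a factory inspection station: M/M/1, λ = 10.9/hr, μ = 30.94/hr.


ρ = 10.9/30.94 = 0.3523
P(Wq > t) = ρ·e^{−(μ−λ)t} = 0.3523·e^{−2.7615}
= 0.3523·0.063196 = 0.022264

Final: 0.022264


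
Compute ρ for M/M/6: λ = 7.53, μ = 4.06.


ρ = λ/(cμ) = 7.53/(6·4.06) = 7.53/24.36 = 0.3091

Final: 0.3091


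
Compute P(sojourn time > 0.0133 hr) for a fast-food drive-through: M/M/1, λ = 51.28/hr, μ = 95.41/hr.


W ~ Exponential(μ−λ) for M/M/1.
μ − λ = 95.41 − 51.28 = 44.1300
P(W > t) = e^{−(μ−λ)t} = e^{−0.5869} = 0.556032

Final: 0.556032


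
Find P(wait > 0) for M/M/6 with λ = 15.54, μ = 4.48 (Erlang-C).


a = λ/μ = 3.4687; ρ = a/6 = 0.5781
P₀ = 0.029946 (from M/M/c formula)
C(c,a) = [a^c/(c!(1−ρ))]·P₀ = [1741.95930/(720·0.4219)]·0.029946
= 5.73485·0.029946 = 0.171738

Final: 0.171738


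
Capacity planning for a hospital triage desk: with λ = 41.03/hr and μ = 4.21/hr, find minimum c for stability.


Stability requires cμ > λ ⇔ c > λ/μ.
λ/μ = 41.03/4.21 = 9.7458
Minimum integer c = ⌊9.7458⌋ + 1 = 10
Check: 10·4.21 = 42.10 > 41.03, while 9·4.21 = 37.89 ≤ 41.03

Final: 10 servers


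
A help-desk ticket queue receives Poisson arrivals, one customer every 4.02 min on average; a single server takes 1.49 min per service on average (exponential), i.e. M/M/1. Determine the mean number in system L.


λ = 60/4.02 = 14.9254 /hr
μ = 60/1.49 = 40.2685 /hr
ρ = λ/μ = 14.9254/40.2685 = 0.3706
L = ρ/(1−ρ) = 0.3706/0.6294 = 0.5889

Final: 0.5889


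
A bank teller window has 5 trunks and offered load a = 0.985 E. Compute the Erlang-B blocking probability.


B(c,a) = (a^c/c!) / Σ_{k=0}^{c} a^k/k!
a^5/5! = 0.007727
Σ terms (k=0..5): 1.00000 + 0.98500 + 0.48511 + 0.15928 + 0.03922 + 0.007727 = 2.676340
B = 0.007727/2.676340 = 0.002887

Final: 0.002887


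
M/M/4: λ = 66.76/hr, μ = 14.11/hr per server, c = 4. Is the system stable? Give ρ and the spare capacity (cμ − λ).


Total capacity cμ = 4·14.11 = 56.44/hr
ρ = λ/(cμ) = 66.76/56.44 = 1.1828
Stable ⇔ ρ < 1: NO
Spare capacity = cμ − λ = 56.44 − 66.76 = -10.32/hr

Final: ρ = 1.1828; unstable; margin = -10.32/hr


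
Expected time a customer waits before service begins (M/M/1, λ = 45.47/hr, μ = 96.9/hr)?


ρ = 45.47/96.9 = 0.4692
Wq = ρ/(μ−λ) = 0.4692/(96.9 − 45.47) = 0.4692/51.43 = 0.009124 hr

Final: 0.009124 hr


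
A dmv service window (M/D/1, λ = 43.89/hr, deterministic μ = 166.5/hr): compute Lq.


ρ = 43.89/166.5 = 0.2636
M/D/1: Lq = ρ²/(2(1−ρ)) = 0.06949/(2·0.7364) = 0.04718

Final: 0.04718


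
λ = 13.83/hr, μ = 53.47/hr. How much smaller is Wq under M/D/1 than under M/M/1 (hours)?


ρ = 13.83/53.47 = 0.2586
Wq(M/M/1) = ρ/(μ−λ) = 0.2586/39.64 = 0.006525 hr
Wq(M/D/1) = ρ/(2(μ−λ)) = 0.003262 hr
Savings = 0.006525 − 0.003262 = 0.003262 hr

Final: 0.003262 hr


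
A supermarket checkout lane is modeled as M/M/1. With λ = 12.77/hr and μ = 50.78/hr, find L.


ρ = λ/μ = 12.77/50.78 = 0.2515
L = ρ/(1−ρ) = 0.2515/(1 − 0.2515) = 0.2515/0.7485 = 0.3360

Final: 0.3360


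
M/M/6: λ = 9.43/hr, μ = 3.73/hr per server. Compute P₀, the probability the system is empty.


a = λ/μ = 9.43/3.73 = 2.5282; ρ = a/c = 0.4214
Σ_{k=0}^{5} a^k/k! (terms k=0..5) = 1.00000 + 2.52815 + 3.19577 + 2.69313 + 1.70216 + 0.86066 = 11.97987
Tail: a^6/(6!(1−ρ)) = 261.10619/(720·0.5786) = 0.62672
P₀ = 1/(11.97987 + 0.62672) = 1/12.60660 = 0.079324

Final: 0.079324


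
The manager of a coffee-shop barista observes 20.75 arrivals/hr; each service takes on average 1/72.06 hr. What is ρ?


ρ = λ/μ = 20.75/72.06 = 0.2880

Final: 0.2880


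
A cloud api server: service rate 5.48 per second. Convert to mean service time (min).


Mean service time = 1/μ = 1/5.48 second = 0.18248 second
In minutes: 0.18248 × 0.0166667 = 0.003041 min

Final: 0.003041 min


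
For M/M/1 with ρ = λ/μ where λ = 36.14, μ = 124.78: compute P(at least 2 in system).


ρ = 36.14/124.78 = 0.2896
P(N ≥ n) = ρ^n = 0.2896^2 = 0.083885

Final: 0.083885


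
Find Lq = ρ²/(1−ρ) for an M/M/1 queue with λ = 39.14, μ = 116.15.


ρ = 39.14/116.15 = 0.3370
Lq = ρ²/(1−ρ) = 0.1136/0.6630 = 0.1713

Final: 0.1713


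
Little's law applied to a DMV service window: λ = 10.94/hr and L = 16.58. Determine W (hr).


W = L/λ = 16.58/10.94 = 1.5155 hr

Final: 1.5155 hr


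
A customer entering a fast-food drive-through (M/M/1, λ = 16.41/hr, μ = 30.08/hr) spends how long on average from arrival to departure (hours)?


W = 1/(μ−λ) = 1/(30.08 − 16.41) = 1/13.67 = 0.07315 hr

Final: 0.07315 hr


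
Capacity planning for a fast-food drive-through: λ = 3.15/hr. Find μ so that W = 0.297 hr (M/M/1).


W = 1/(μ−λ) ⇒ μ − λ = 1/W = 1/0.297 = 3.3670
μ = λ + 1/W = 3.15 + 3.3670 = 6.5170 per hr

Final: 6.5170 /hr


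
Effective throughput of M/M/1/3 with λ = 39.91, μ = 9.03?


ρ = 4.4197; P_K = (1−ρ)ρ^3/(1−ρ^4) = 0.775774
λ_eff = λ(1 − P_K) = 39.91·(1 − 0.775774) = 39.91·0.224226 = 8.9489 /hr

Final: 8.9489 /hr


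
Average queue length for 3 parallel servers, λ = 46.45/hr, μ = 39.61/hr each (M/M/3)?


a = λ/μ = 1.1727; ρ = a/3 = 0.3909
P₀ = 0.302889
Lq = P₀·a^c·ρ / (c!·(1−ρ)²) = 0.302889·1.61266·0.3909/(6·0.37101)
= 0.08577

Final: 0.08577


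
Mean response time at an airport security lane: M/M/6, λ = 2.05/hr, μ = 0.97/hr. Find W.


a = 2.1134; ρ = 0.3522; P₀ = 0.120577
Lq = P₀·a^c·ρ/(c!(1−ρ)²) = 0.01253
Wq = Lq/λ = 0.01253/2.05 = 0.006110 hr
W = Wq + 1/μ = 0.006110 + 1.03093 = 1.03704 hr

Final: 1.03704 hr


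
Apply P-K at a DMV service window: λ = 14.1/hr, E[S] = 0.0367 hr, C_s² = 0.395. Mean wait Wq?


ρ = λ·E[S] = 14.1·0.0367 = 0.5175
E[S²] = E[S]²(1+C_s²) = 0.0367²·(1+0.395) = 0.001879
Wq = λ·E[S²]/(2(1−ρ)) = 14.1·0.001879/(2·0.4825) = 0.02745 hr

Final: 0.02745 hr


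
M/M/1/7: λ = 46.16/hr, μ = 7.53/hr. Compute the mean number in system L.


ρ = 46.16/7.53 = 6.1301
L = ρ[1 − (K+1)ρ^K + Kρ^(K+1)] / [(1−ρ)(1−ρ^(K+1))]
Numerator: 6.1301·(1 − 8·325308.767036 + 7·1994190.263796) = 69619227.451086
Denominator: (-5.1301)·(-1994189.263796) = 10230482.239102
L = 69619227.451086/10230482.239102 = 6.8051

Final: 6.8051


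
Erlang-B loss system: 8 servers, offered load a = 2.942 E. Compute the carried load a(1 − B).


B(8,2.942) = 0.007369 (Erlang-B)
Carried load = a(1 − B) = 2.942·(1 − 0.007369) = 2.942·0.992631 = 2.9203 E

Final: 2.9203 Erlangs


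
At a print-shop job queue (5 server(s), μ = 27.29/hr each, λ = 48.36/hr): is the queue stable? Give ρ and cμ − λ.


Total capacity cμ = 5·27.29 = 136.45/hr
ρ = λ/(cμ) = 48.36/136.45 = 0.3544
Stable ⇔ ρ < 1: YES
Spare capacity = cμ − λ = 136.45 − 48.36 = 88.09/hr

Final: ρ = 0.3544; stable; margin = 88.09/hr


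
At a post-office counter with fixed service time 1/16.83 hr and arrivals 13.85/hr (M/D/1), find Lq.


ρ = 13.85/16.83 = 0.8229
M/D/1: Lq = ρ²/(2(1−ρ)) = 0.6772/(2·0.1771) = 1.91236

Final: 1.91236


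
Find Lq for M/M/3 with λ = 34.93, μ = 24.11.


a = λ/μ = 1.4488; ρ = a/3 = 0.4829
P₀ = 0.223293
Lq = P₀·a^c·ρ / (c!·(1−ρ)²) = 0.223293·3.04091·0.4829/(6·0.26737)
= 0.20441

Final: 0.20441


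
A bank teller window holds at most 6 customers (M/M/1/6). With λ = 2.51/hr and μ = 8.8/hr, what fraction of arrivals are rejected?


ρ = λ/μ = 2.51/8.8 = 0.2852
P_K = (1−ρ)ρ^K/(1−ρ^(K+1)) = (0.7148·0.0005385)/(1 − 0.0001536)
= 0.0003849/0.999846 = 0.0003849

Final: 0.0003849


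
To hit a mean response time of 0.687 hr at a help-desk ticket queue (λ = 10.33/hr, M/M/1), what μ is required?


W = 1/(μ−λ) ⇒ μ − λ = 1/W = 1/0.687 = 1.4556
μ = λ + 1/W = 10.33 + 1.4556 = 11.7856 per hr

Final: 11.7856 /hr


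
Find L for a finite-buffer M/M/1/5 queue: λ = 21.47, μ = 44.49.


ρ = 21.47/44.49 = 0.4826
L = ρ[1 − (K+1)ρ^K + Kρ^(K+1)] / [(1−ρ)(1−ρ^(K+1))]
Numerator: 0.4826·(1 − 6·0.026173 + 5·0.012630) = 0.437274
Denominator: (0.5174)·(0.987370) = 0.510884
L = 0.437274/0.510884 = 0.8559

Final: 0.8559


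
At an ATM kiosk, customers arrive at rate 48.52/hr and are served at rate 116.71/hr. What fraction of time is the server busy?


ρ = λ/μ = 48.52/116.71 = 0.4157

Final: 0.4157


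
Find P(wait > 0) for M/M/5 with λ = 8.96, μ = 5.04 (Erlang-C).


a = λ/μ = 1.7778; ρ = a/5 = 0.3556
P₀ = 0.168342 (from M/M/c formula)
C(c,a) = [a^c/(c!(1−ρ))]·P₀ = [17.75773/(120·0.6444)]·0.168342
= 0.22963·0.168342 = 0.038656

Final: 0.038656


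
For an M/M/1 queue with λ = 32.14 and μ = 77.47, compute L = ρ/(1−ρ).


ρ = λ/μ = 32.14/77.47 = 0.4149
L = ρ/(1−ρ) = 0.4149/(1 − 0.4149) = 0.4149/0.5851 = 0.7090

Final: 0.7090


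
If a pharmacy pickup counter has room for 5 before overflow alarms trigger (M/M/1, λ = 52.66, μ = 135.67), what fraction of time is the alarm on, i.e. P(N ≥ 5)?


ρ = 52.66/135.67 = 0.3881
P(N ≥ n) = ρ^n = 0.3881^5 = 0.008810

Final: 0.008810


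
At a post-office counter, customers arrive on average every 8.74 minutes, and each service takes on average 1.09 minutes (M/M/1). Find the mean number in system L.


λ = 60/8.74 = 6.8650 /hr
μ = 60/1.09 = 55.0459 /hr
ρ = λ/μ = 6.8650/55.0459 = 0.1247
L = ρ/(1−ρ) = 0.1247/0.8753 = 0.1425

Final: 0.1425


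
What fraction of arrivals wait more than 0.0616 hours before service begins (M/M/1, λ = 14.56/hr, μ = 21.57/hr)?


ρ = 14.56/21.57 = 0.6750
P(Wq > t) = ρ·e^{−(μ−λ)t} = 0.6750·e^{−0.4318}
= 0.6750·0.649329 = 0.438304

Final: 0.438304


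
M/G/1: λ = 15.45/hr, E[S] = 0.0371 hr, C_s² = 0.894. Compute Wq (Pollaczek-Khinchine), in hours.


ρ = λ·E[S] = 15.45·0.0371 = 0.5732
E[S²] = E[S]²(1+C_s²) = 0.0371²·(1+0.894) = 0.002607
Wq = λ·E[S²]/(2(1−ρ)) = 15.45·0.002607/(2·0.4268) = 0.04718 hr

Final: 0.04718 hr


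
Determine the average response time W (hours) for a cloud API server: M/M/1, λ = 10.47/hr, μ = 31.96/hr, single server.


W = 1/(μ−λ) = 1/(31.96 − 10.47) = 1/21.49 = 0.04653 hr

Final: 0.04653 hr


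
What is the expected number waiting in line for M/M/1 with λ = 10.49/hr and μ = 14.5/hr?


ρ = 10.49/14.5 = 0.7234
Lq = ρ²/(1−ρ) = 0.5234/0.2766 = 1.8925

Final: 1.8925


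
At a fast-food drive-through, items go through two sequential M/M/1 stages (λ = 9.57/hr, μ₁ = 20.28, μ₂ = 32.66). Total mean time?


Each node sees arrival rate λ = 9.57/hr (tandem ⇒ throughput preserved).
W₁ = 1/(μ₁−λ) = 1/(20.28−9.57) = 0.09337 hr
W₂ = 1/(μ₂−λ) = 1/(32.66−9.57) = 0.04331 hr
W_total = W₁ + W₂ = 0.09337 + 0.04331 = 0.13668 hr

Final: 0.13668 hr


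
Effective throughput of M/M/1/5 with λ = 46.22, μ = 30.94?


ρ = 1.4939; P_K = (1−ρ)ρ^5/(1−ρ^6) = 0.363281
λ_eff = λ(1 − P_K) = 46.22·(1 − 0.363281) = 46.22·0.636719 = 29.4292 /hr

Final: 29.4292 /hr


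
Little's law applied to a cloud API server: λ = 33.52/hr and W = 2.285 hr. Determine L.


L = λW = 33.52·2.285 = 76.5932

Final: 76.5932


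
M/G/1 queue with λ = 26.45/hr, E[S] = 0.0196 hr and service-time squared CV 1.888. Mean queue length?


ρ = λ·E[S] = 26.45·0.0196 = 0.5184
Lq = ρ²(1+C_s²)/(2(1−ρ)) = 0.2688·(1+1.888)/(2·0.4816)
= 0.2688·2.8880/0.9632 = 0.80586

Final: 0.80586


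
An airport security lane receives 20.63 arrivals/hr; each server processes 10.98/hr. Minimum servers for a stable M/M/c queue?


Stability requires cμ > λ ⇔ c > λ/μ.
λ/μ = 20.63/10.98 = 1.8789
Minimum integer c = ⌊1.8789⌋ + 1 = 2
Check: 2·10.98 = 21.96 > 20.63, while 1·10.98 = 10.98 ≤ 20.63

Final: 2 servers


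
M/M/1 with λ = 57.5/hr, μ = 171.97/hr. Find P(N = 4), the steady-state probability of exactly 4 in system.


ρ = 57.5/171.97 = 0.3344
P_n = (1−ρ)·ρ^n = (1 − 0.3344)·0.3344^4 = 0.6656·0.012499 = 0.008320

Final: 0.008320


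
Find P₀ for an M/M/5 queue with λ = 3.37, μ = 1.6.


a = λ/μ = 3.37/1.6 = 2.1062; ρ = a/c = 0.4212
Σ_{k=0}^{4} a^k/k! (terms k=0..4) = 1.00000 + 2.10625 + 2.21814 + 1.55732 + 0.82003 = 7.70174
Tail: a^5/(5!(1−ρ)) = 41.45239/(120·0.5788) = 0.59687
P₀ = 1/(7.70174 + 0.59687) = 1/8.29861 = 0.120502

Final: 0.120502


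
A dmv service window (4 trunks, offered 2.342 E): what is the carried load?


B(4,2.342) = 0.132244 (Erlang-B)
Carried load = a(1 − B) = 2.342·(1 − 0.132244) = 2.342·0.867756 = 2.0323 E

Final: 2.0323 Erlangs


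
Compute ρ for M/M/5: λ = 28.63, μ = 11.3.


ρ = λ/(cμ) = 28.63/(5·11.3) = 28.63/56.50 = 0.5067

Final: 0.5067


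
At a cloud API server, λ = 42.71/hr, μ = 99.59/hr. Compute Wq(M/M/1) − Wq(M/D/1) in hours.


ρ = 42.71/99.59 = 0.4289
Wq(M/M/1) = ρ/(μ−λ) = 0.4289/56.88 = 0.007540 hr
Wq(M/D/1) = ρ/(2(μ−λ)) = 0.003770 hr
Savings = 0.007540 − 0.003770 = 0.003770 hr

Final: 0.003770 hr


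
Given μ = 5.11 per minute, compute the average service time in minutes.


Mean service time = 1/μ = 1/5.11 minute = 0.19569 minute
In minutes: 0.19569 × 1 = 0.1957 min

Final: 0.1957 min


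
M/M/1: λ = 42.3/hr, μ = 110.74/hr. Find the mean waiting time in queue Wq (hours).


ρ = 42.3/110.74 = 0.3820
Wq = ρ/(μ−λ) = 0.3820/(110.74 − 42.3) = 0.3820/68.44 = 0.005581 hr

Final: 0.005581 hr


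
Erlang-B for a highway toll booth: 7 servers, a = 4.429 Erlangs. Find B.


B(c,a) = (a^c/c!) / Σ_{k=0}^{c} a^k/k!
a^7/7! = 6.632988
Σ terms (k=0..7): 1.00000 + 4.42900 + 9.80802 + 14.47991 + 16.03288 + 14.20192 + 10.48339 + 6.63299 = 77.068103
B = 6.632988/77.068103 = 0.086067

Final: 0.086067


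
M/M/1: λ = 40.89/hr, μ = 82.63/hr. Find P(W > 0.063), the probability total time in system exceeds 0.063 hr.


W ~ Exponential(μ−λ) for M/M/1.
μ − λ = 82.63 − 40.89 = 41.7400
P(W > t) = e^{−(μ−λ)t} = e^{−2.6296} = 0.072106

Final: 0.072106


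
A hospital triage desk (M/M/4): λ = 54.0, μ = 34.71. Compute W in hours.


a = 1.5557; ρ = 0.3889; P₀ = 0.208640
Lq = P₀·a^c·ρ/(c!(1−ρ)²) = 0.05305
Wq = Lq/λ = 0.05305/54.0 = 0.0009823 hr
W = Wq + 1/μ = 0.0009823 + 0.02881 = 0.02979 hr

Final: 0.02979 hr


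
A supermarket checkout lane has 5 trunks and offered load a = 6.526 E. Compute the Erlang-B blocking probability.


B(c,a) = (a^c/c!) / Σ_{k=0}^{c} a^k/k!
a^5/5! = 98.640236
Σ terms (k=0..5): 1.00000 + 6.52600 + 21.29434 + 46.32228 + 75.57481 + 98.64024 = 249.357662
B = 98.640236/249.357662 = 0.395577

Final: 0.395577


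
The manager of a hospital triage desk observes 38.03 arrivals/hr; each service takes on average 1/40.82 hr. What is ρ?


ρ = λ/μ = 38.03/40.82 = 0.9317

Final: 0.9317


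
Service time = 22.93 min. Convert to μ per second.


μ = 1/(service time) in consistent units.
1 second = 0.0166667 min, so μ = 0.0166667/22.93 = 0.0007268 per second

Final: 0.0007268 /sec


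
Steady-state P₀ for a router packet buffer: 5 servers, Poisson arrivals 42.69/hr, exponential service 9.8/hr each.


a = λ/μ = 42.69/9.8 = 4.3561; ρ = a/c = 0.8712
Σ_{k=0}^{4} a^k/k! (terms k=0..4) = 1.00000 + 4.35612 + 9.48790 + 13.77682 + 15.00338 = 43.62422
Tail: a^5/(5!(1−ρ)) = 1568.55733/(120·0.1288) = 101.50463
P₀ = 1/(43.62422 + 101.50463) = 1/145.12886 = 0.006890

Final: 0.006890


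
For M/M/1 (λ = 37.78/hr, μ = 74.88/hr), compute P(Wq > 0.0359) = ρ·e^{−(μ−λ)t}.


ρ = 37.78/74.88 = 0.5045
P(Wq > t) = ρ·e^{−(μ−λ)t} = 0.5045·e^{−1.3319}
= 0.5045·0.263978 = 0.133188

Final: 0.133188


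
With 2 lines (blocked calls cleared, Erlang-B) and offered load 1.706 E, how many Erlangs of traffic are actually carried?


B(2,1.706) = 0.349710 (Erlang-B)
Carried load = a(1 − B) = 1.706·(1 − 0.349710) = 1.706·0.650290 = 1.1094 E

Final: 1.1094 Erlangs


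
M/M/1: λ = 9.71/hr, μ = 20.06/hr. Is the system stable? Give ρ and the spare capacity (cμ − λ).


Total capacity cμ = 1·20.06 = 20.06/hr
ρ = λ/(cμ) = 9.71/20.06 = 0.4840
Stable ⇔ ρ < 1: YES
Spare capacity = cμ − λ = 20.06 − 9.71 = 10.35/hr

Final: ρ = 0.4840; stable; margin = 10.35/hr


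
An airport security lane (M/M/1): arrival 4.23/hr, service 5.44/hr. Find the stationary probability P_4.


ρ = 4.23/5.44 = 0.7776
P_n = (1−ρ)·ρ^n = (1 − 0.7776)·0.7776^4 = 0.2224·0.365566 = 0.081312

Final: 0.081312


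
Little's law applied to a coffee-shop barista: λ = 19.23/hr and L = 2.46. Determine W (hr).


W = L/λ = 2.46/19.23 = 0.1279 hr

Final: 0.1279 hr


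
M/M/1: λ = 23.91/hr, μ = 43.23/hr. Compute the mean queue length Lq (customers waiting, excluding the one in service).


ρ = 23.91/43.23 = 0.5531
Lq = ρ²/(1−ρ) = 0.3059/0.4469 = 0.6845

Final: 0.6845


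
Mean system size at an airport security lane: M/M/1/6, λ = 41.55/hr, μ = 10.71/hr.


ρ = 41.55/10.71 = 3.8796
L = ρ[1 − (K+1)ρ^K + Kρ^(K+1)] / [(1−ρ)(1−ρ^(K+1))]
Numerator: 3.8796·(1 − 7·3409.489393 + 6·13227.290784) = 215308.604327
Denominator: (-2.8796)·(-13226.290784) = 38085.789708
L = 215308.604327/38085.789708 = 5.6533

Final: 5.6533


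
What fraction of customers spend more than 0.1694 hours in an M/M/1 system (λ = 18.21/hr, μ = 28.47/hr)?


W ~ Exponential(μ−λ) for M/M/1.
μ − λ = 28.47 − 18.21 = 10.2600
P(W > t) = e^{−(μ−λ)t} = e^{−1.7380} = 0.175864

Final: 0.175864


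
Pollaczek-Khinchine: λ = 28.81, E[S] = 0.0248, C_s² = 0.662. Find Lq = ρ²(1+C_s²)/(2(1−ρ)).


ρ = λ·E[S] = 28.81·0.0248 = 0.7145
Lq = ρ²(1+C_s²)/(2(1−ρ)) = 0.5105·(1+0.662)/(2·0.2855)
= 0.5105·1.6620/0.5710 = 1.48582

Final: 1.48582


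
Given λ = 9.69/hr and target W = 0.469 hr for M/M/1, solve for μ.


W = 1/(μ−λ) ⇒ μ − λ = 1/W = 1/0.469 = 2.1322
μ = λ + 1/W = 9.69 + 2.1322 = 11.8222 per hr

Final: 11.8222 /hr


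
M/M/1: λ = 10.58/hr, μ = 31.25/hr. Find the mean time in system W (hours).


W = 1/(μ−λ) = 1/(31.25 − 10.58) = 1/20.67 = 0.04838 hr

Final: 0.04838 hr


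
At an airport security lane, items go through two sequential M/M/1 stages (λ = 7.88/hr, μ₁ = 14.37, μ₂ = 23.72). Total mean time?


Each node sees arrival rate λ = 7.88/hr (tandem ⇒ throughput preserved).
W₁ = 1/(μ₁−λ) = 1/(14.37−7.88) = 0.15408 hr
W₂ = 1/(μ₂−λ) = 1/(23.72−7.88) = 0.06313 hr
W_total = W₁ + W₂ = 0.15408 + 0.06313 = 0.21721 hr

Final: 0.21721 hr


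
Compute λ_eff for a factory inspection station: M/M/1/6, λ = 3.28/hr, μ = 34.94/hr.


ρ = 0.09388; P_K = (1−ρ)ρ^6/(1−ρ^7) = 0.0000006201
λ_eff = λ(1 − P_K) = 3.28·(1 − 0.0000006201) = 3.28·0.999999 = 3.2800 /hr

Final: 3.2800 /hr


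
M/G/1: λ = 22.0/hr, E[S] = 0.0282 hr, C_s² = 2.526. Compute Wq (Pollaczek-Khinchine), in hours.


ρ = λ·E[S] = 22.0·0.0282 = 0.6204
E[S²] = E[S]²(1+C_s²) = 0.0282²·(1+2.526) = 0.002804
Wq = λ·E[S²]/(2(1−ρ)) = 22.0·0.002804/(2·0.3796) = 0.08125 hr

Final: 0.08125 hr


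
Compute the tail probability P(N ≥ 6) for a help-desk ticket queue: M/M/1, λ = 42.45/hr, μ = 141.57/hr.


ρ = 42.45/141.57 = 0.2999
P(N ≥ n) = ρ^n = 0.2999^6 = 0.0007268

Final: 0.0007268


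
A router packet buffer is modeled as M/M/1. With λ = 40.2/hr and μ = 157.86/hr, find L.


ρ = λ/μ = 40.2/157.86 = 0.2547
L = ρ/(1−ρ) = 0.2547/(1 − 0.2547) = 0.2547/0.7453 = 0.3417

Final: 0.3417


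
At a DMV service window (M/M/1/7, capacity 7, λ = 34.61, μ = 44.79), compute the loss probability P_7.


ρ = λ/μ = 34.61/44.79 = 0.7727
P_K = (1−ρ)ρ^K/(1−ρ^(K+1)) = (0.2273·0.164492)/(1 − 0.127105)
= 0.037386/0.872895 = 0.042830

Final: 0.042830


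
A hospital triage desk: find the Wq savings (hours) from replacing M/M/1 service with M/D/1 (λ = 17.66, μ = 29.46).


ρ = 17.66/29.46 = 0.5995
Wq(M/M/1) = ρ/(μ−λ) = 0.5995/11.80 = 0.05080 hr
Wq(M/D/1) = ρ/(2(μ−λ)) = 0.02540 hr
Savings = 0.05080 − 0.02540 = 0.02540 hr

Final: 0.02540 hr


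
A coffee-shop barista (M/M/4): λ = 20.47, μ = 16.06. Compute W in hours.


a = 1.2746; ρ = 0.3186; P₀ = 0.278287
Lq = P₀·a^c·ρ/(c!(1−ρ)²) = 0.02101
Wq = Lq/λ = 0.02101/20.47 = 0.001026 hr
W = Wq + 1/μ = 0.001026 + 0.06227 = 0.06329 hr

Final: 0.06329 hr


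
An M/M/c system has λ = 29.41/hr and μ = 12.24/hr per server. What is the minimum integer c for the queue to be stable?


Stability requires cμ > λ ⇔ c > λ/μ.
λ/μ = 29.41/12.24 = 2.4028
Minimum integer c = ⌊2.4028⌋ + 1 = 3
Check: 3·12.24 = 36.72 > 29.41, while 2·12.24 = 24.48 ≤ 29.41

Final: 3 servers


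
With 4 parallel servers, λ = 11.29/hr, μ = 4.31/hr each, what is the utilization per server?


ρ = λ/(cμ) = 11.29/(4·4.31) = 11.29/17.24 = 0.6549

Final: 0.6549


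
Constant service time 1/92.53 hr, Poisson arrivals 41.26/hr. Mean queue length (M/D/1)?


ρ = 41.26/92.53 = 0.4459
M/D/1: Lq = ρ²/(2(1−ρ)) = 0.1988/(2·0.5541) = 0.17942

Final: 0.17942


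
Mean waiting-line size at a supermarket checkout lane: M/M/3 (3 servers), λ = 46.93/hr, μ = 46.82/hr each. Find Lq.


a = λ/μ = 1.0023; ρ = a/3 = 0.3341
P₀ = 0.362744
Lq = P₀·a^c·ρ / (c!·(1−ρ)²) = 0.362744·1.00706·0.3341/(6·0.44340)
= 0.04588

Final: 0.04588


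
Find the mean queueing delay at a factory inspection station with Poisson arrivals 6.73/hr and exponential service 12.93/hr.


ρ = 6.73/12.93 = 0.5205
Wq = ρ/(μ−λ) = 0.5205/(12.93 − 6.73) = 0.5205/6.20 = 0.08395 hr

Final: 0.08395 hr


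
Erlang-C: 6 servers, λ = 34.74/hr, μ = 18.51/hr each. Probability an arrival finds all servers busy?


a = λ/μ = 1.8768; ρ = a/6 = 0.3128
P₀ = 0.152922 (from M/M/c formula)
C(c,a) = [a^c/(c!(1−ρ))]·P₀ = [43.70593/(720·0.6872)]·0.152922
= 0.08833·0.152922 = 0.013508

Final: 0.013508


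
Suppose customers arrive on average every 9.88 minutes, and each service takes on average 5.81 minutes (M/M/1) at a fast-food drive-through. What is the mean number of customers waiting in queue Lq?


λ = 60/9.88 = 6.0729 /hr
μ = 60/5.81 = 10.3270 /hr
ρ = λ/μ = 6.0729/10.3270 = 0.5881
Lq = ρ²/(1−ρ) = 0.3458/0.4119 = 0.8395

Final: 0.8395


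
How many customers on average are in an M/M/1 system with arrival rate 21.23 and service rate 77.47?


ρ = λ/μ = 21.23/77.47 = 0.2740
L = ρ/(1−ρ) = 0.2740/(1 − 0.2740) = 0.2740/0.7260 = 0.3775

Final: 0.3775


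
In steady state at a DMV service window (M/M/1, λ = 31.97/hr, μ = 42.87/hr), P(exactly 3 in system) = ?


ρ = 31.97/42.87 = 0.7457
P_n = (1−ρ)·ρ^n = (1 − 0.7457)·0.7457^3 = 0.2543·0.414732 = 0.105449

Final: 0.105449


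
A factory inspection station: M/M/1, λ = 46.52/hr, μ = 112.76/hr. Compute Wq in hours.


ρ = 46.52/112.76 = 0.4126
Wq = ρ/(μ−λ) = 0.4126/(112.76 − 46.52) = 0.4126/66.24 = 0.006228 hr

Final: 0.006228 hr


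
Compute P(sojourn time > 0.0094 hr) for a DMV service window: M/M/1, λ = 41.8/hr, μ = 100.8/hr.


W ~ Exponential(μ−λ) for M/M/1.
μ − λ = 100.8 − 41.8 = 59.0000
P(W > t) = e^{−(μ−λ)t} = e^{−0.5546} = 0.574302

Final: 0.574302
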